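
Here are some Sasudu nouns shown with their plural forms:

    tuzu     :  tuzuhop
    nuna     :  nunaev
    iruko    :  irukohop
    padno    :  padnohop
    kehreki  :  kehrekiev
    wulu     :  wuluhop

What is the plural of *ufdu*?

ufduhop

The alternation tracks the last vowel of the stem — -hop when the last vowel of the stem is a rounded vowel (*tuzu*, *iruko*, *padno*, *wulu*); -ev when the last vowel of the stem is an unrounded vowel (*nuna*, *kehreki*).
Since the last vowel of *ufdu* is /u/ (a rounded vowel), it takes -hop, giving *ufduhop*.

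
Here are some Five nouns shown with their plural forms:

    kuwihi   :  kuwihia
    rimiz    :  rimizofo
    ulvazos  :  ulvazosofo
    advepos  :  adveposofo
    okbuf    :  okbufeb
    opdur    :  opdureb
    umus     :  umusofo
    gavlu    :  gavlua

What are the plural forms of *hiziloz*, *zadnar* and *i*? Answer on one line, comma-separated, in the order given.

The pattern is sibilance of the final sound: -ofo when the stem ends in a sibilant (*rimiz*, *ulvazos*, *advepos*, *umus*); -eb when the stem ends in a non-sibilant consonant (*okbuf*, *opdur*); -a when the stem ends in a vowel (*kuwihi*, *gavlu*).
*hiziloz*: final sound = /z/, a sibilant → -ofo → *hizilozofo*.
*zadnar* — final sound /r/ (a non-sibilant consonant) → -eb → *zadnareb*.
*i*: final sound = /i/, a vowel → -a → *ia*.

hizilozofo, zadnareb, ia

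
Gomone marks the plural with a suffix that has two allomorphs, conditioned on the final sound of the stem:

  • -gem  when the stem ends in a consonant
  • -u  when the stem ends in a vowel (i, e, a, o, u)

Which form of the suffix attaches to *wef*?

*wef* — final sound /f/ (a consonant) → -gem.

-gem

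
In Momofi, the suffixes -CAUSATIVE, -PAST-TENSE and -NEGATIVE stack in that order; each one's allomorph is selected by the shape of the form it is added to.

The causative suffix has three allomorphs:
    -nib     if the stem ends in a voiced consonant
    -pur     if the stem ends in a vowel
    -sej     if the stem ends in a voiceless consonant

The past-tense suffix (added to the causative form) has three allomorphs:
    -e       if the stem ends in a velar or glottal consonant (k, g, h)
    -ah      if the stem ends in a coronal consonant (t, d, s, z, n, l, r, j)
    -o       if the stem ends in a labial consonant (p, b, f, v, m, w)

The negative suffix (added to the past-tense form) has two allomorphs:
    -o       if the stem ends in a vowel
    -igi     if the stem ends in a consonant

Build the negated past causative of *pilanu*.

The final sound of *pilanu* is /u/, which is a vowel, so the causative suffix is -pur, giving *pilanupur*.
Since the final consonant of the causative form *pilanupur* is /r/ (coronal), it takes -ah, giving *pilanupurah*.
The past-tense form *pilanupurah* — final sound /h/ (a consonant) → -igi → *pilanupurahigi*.

pilanupurahigi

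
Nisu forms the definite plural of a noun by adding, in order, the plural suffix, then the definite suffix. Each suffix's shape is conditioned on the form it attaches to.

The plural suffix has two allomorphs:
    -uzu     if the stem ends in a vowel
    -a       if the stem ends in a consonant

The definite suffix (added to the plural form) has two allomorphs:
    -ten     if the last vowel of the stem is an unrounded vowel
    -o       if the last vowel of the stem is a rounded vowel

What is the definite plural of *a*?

auzuo

*a*: final sound = /a/, a vowel → -uzu → *auzu*.
Since the last vowel of the plural form *auzu* is /u/ (a rounded vowel), it takes -o, giving *auzuo*.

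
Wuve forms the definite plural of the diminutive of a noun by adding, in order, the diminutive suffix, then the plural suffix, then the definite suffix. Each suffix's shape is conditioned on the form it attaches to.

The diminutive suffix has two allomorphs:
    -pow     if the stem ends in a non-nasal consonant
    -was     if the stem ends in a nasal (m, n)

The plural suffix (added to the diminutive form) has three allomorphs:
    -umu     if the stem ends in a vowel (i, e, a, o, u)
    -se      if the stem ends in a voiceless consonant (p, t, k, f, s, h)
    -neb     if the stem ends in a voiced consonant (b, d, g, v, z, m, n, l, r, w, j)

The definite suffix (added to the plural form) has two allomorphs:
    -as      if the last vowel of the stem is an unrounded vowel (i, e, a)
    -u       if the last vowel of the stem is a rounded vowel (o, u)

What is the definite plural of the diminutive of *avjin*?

avjinwasseas

Since the final consonant of *avjin* is /n/ (a nasal), it takes -was, giving *avjinwas*.
Since the final sound of the diminutive form *avjinwas* is /s/ (a voiceless consonant), it takes -se, giving *avjinwasse*.
The last vowel of the plural form *avjinwasse* is /e/, which is an unrounded vowel, so the definite suffix is -as, giving *avjinwasseas*.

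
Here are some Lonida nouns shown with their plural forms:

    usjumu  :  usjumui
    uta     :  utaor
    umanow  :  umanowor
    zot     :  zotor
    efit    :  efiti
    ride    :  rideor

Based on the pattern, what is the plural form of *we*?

The alternation tracks the last vowel of the stem — -i when the last vowel of the stem is a high vowel (*usjumu*, *efit*); -or when the last vowel of the stem is a non-high vowel (*uta*, *umanow*, *zot*, *ride*).
*we*: last vowel = /e/, a non-high vowel → -or → *weor*.

weor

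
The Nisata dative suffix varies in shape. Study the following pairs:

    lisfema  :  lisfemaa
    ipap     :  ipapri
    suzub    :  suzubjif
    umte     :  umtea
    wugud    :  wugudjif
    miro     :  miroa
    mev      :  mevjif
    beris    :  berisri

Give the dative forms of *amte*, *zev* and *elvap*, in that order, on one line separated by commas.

The alternation tracks the final sound of the stem — -ri when the stem ends in a voiceless consonant (*ipap*, *beris*); -jif when the stem ends in a voiced consonant (*suzub*, *wugud*, *mev*); -a when the stem ends in a vowel (*lisfema*, *umte*, *miro*).
The final sound of *amte* is /e/, which is a vowel, so the suffix is -a, giving *amtea*.
Since the final sound of *zev* is /v/ (a voiced consonant), it takes -jif, giving *zevjif*.
Since the final sound of *elvap* is /p/ (a voiceless consonant), it takes -ri, giving *elvapri*.

amtea, zevjif, elvapri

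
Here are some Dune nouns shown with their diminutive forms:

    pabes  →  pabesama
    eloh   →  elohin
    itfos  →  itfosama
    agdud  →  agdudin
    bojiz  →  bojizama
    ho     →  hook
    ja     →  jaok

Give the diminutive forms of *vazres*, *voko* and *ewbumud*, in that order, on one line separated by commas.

vazresama, vokook, ewbumudin

Looking at the final sound of each stem: -ama when the stem ends in a sibilant (*pabes*, *itfos*, *bojiz*); -in when the stem ends in a non-sibilant consonant (*eloh*, *agdud*); -ok when the stem ends in a vowel (*ho*, *ja*).
*vazres*: final sound = /s/, a sibilant → -ama → *vazresama*.
Since the final sound of *voko* is /o/ (a vowel), it takes -ok, giving *vokook*.
Since the final sound of *ewbumud* is /d/ (a non-sibilant consonant), it takes -in, giving *ewbumudin*.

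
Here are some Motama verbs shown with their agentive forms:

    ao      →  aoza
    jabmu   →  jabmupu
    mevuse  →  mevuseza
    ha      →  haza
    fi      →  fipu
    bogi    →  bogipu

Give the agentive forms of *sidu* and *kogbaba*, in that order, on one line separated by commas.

sidupu, kogbabaza

The pattern is height harmony: -pu when the last vowel of the stem is a high vowel (*jabmu*, *fi*, *bogi*); -za when the last vowel of the stem is a non-high vowel (*ao*, *mevuse*, *ha*).
*sidu*: last vowel = /u/, a high vowel → -pu → *sidupu*.
*kogbaba* — last vowel /a/ (a non-high vowel) → -za → *kogbabaza*.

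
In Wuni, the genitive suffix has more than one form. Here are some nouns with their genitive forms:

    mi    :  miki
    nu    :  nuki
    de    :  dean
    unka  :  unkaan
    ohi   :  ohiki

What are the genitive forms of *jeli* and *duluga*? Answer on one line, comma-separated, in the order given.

jeliki, dulugaan

The alternation tracks the last vowel of the stem — -ki when the last vowel of the stem is a high vowel (*mi*, *nu*, *ohi*); -an when the last vowel of the stem is a non-high vowel (*de*, *unka*).
The last vowel of *jeli* is /i/, which is a high vowel, so the suffix is -ki, giving *jeliki*.
*duluga* — last vowel /a/ (a non-high vowel) → -an → *dulugaan*.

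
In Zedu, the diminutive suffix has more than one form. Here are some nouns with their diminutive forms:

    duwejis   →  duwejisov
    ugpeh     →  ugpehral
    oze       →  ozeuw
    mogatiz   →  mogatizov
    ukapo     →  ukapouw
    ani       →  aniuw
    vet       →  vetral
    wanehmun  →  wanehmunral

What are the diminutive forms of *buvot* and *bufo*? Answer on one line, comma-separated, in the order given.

The pattern is sibilance of the final sound: -ov when the stem ends in a sibilant (*duwejis*, *mogatiz*); -ral when the stem ends in a non-sibilant consonant (*ugpeh*, *vet*, *wanehmun*); -uw when the stem ends in a vowel (*oze*, *ukapo*, *ani*).
*buvot*: final sound = /t/, a non-sibilant consonant → -ral → *buvotral*.
The final sound of *bufo* is /o/, which is a vowel, so the suffix is -uw, giving *bufouw*.

buvotral, bufouw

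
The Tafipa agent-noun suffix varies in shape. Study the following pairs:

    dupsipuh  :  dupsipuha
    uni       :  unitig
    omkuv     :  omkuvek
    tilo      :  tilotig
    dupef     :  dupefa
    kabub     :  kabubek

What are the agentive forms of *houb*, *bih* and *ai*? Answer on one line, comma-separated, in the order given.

The suffix is conditioned by the final sound: -a when the stem ends in a voiceless consonant (*dupsipuh*, *dupef*); -ek when the stem ends in a voiced consonant (*omkuv*, *kabub*); -tig when the stem ends in a vowel (*uni*, *tilo*).
The final sound of *houb* is /b/, which is a voiced consonant, so the suffix is -ek, giving *houbek*.
The final sound of *bih* is /h/, which is a voiceless consonant, so the suffix is -a, giving *biha*.
*ai*: final sound = /i/, a vowel → -tig → *aitig*.

houbek, biha, aitig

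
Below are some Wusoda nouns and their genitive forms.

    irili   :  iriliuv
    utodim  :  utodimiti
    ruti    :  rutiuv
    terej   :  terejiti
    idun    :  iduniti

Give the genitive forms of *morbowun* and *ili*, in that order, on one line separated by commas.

Looking at the final sound of each stem: -iti when the stem ends in a consonant (*utodim*, *terej*, *idun*); -uv when the stem ends in a vowel (*irili*, *ruti*).
The final sound of *morbowun* is /n/, which is a consonant, so the suffix is -iti, giving *morbowuniti*.
*ili*: final sound = /i/, a vowel → -uv → *iliuv*.

morbowuniti, iliuv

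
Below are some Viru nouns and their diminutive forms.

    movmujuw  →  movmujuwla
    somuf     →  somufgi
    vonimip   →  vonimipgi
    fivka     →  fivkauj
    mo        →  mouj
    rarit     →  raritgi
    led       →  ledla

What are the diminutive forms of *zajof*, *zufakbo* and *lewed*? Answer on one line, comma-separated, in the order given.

The pattern is voicing of the final sound: -gi when the stem ends in a voiceless consonant (*somuf*, *vonimip*, *rarit*); -la when the stem ends in a voiced consonant (*movmujuw*, *led*); -uj when the stem ends in a vowel (*fivka*, *mo*).
*zajof* — final sound /f/ (a voiceless consonant) → -gi → *zajofgi*.
Since the final sound of *zufakbo* is /o/ (a vowel), it takes -uj, giving *zufakbouj*.
*lewed*: final sound = /d/, a voiced consonant → -la → *lewedla*.

zajofgi, zufakbouj, lewedla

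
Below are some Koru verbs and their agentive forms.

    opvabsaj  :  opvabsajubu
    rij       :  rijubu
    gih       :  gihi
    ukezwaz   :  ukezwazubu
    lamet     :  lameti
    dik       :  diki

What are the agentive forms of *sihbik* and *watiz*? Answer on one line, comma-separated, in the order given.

Looking at the final consonant of each stem: -i when the stem ends in a voiceless consonant (*gih*, *lamet*, *dik*); -ubu when the stem ends in a voiced consonant (*opvabsaj*, *rij*, *ukezwaz*).
*sihbik* — final consonant /k/ (voiceless) → -i → *sihbiki*.
*watiz* — final consonant /z/ (voiced) → -ubu → *watizubu*.

sihbiki, watizubu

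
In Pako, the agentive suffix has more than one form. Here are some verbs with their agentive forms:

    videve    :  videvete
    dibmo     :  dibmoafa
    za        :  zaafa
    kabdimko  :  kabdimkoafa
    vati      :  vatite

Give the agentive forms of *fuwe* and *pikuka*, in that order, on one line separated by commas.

The alternation tracks the last vowel of the stem — -te when the last vowel of the stem is a front vowel (*videve*, *vati*); -afa when the last vowel of the stem is a back vowel (*dibmo*, *za*, *kabdimko*).
*fuwe* — last vowel /e/ (a front vowel) → -te → *fuwete*.
The last vowel of *pikuka* is /a/, which is a back vowel, so the suffix is -afa, giving *pikukaafa*.

fuwete, pikukaafa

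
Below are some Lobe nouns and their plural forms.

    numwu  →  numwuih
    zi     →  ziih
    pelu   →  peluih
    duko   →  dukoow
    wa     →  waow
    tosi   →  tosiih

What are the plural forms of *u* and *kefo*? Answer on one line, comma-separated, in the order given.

uih, kefoow

Looking at the last vowel of each stem: -ih when the last vowel of the stem is a high vowel (*numwu*, *zi*, *pelu*, *tosi*); -ow when the last vowel of the stem is a non-high vowel (*duko*, *wa*).
*u*: last vowel = /u/, a high vowel → -ih → *uih*.
The last vowel of *kefo* is /o/, which is a non-high vowel, so the suffix is -ow, giving *kefoow*.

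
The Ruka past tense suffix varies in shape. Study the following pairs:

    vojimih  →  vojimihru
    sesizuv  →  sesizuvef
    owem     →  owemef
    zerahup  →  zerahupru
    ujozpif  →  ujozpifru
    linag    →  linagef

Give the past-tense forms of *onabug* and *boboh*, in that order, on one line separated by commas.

onabugef, bobohru

The suffix is conditioned by the final consonant: -ru when the stem ends in a voiceless consonant (*vojimih*, *zerahup*, *ujozpif*); -ef when the stem ends in a voiced consonant (*sesizuv*, *owem*, *linag*).
*onabug*: final consonant = /g/, voiced → -ef → *onabugef*.
*boboh* — final consonant /h/ (voiceless) → -ru → *bobohru*.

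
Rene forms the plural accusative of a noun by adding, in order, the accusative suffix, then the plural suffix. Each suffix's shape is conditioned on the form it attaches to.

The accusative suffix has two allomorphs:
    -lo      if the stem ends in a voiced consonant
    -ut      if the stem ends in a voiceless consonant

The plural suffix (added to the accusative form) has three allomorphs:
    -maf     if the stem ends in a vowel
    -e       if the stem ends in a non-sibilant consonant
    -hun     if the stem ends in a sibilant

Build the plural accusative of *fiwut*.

The final consonant of *fiwut* is /t/, which is voiceless, so the accusative suffix is -ut, giving *fiwutut*.
The final sound of the accusative form *fiwutut* is /t/, which is a non-sibilant consonant, so the plural suffix is -e, giving *fiwutute*.

fiwutute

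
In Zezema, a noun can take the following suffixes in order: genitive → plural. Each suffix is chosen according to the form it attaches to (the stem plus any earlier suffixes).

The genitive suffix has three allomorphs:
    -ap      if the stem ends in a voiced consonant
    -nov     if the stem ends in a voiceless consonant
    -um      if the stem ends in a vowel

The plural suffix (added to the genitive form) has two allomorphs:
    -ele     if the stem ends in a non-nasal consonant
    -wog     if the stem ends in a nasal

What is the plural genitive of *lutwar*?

Since the final sound of *lutwar* is /r/ (a voiced consonant), it takes -ap, giving *lutwarap*.
Since the final consonant of the genitive form *lutwarap* is /p/ (non-nasal), it takes -ele, giving *lutwarapele*.

lutwarapele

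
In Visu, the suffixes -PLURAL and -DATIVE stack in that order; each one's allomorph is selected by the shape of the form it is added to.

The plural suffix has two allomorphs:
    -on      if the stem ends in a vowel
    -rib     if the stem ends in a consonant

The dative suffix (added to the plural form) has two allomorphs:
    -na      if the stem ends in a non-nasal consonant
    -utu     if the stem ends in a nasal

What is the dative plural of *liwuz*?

*liwuz* — final sound /z/ (a consonant) → -rib → *liwuzrib*.
The plural form *liwuzrib*: final consonant = /b/, non-nasal → -na → *liwuzribna*.

liwuzribna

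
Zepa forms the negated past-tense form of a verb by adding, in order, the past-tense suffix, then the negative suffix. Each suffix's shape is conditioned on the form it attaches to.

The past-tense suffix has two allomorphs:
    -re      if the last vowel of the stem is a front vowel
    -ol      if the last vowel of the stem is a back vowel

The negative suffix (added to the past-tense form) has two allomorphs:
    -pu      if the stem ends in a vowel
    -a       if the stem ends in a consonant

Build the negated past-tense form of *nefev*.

nefevrepu

Since the last vowel of *nefev* is /e/ (a front vowel), it takes -re, giving *nefevre*.
The final sound of the past-tense form *nefevre* is /e/, which is a vowel, so the negative suffix is -pu, giving *nefevrepu*.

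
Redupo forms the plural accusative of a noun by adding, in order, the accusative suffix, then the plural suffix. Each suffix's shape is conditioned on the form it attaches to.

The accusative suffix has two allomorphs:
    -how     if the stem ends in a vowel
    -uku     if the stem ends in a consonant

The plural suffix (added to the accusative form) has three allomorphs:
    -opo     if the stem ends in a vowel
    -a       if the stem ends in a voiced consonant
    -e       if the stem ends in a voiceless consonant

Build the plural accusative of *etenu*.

The final sound of *etenu* is /u/, which is a vowel, so the accusative suffix is -how, giving *etenuhow*.
The final sound of the accusative form *etenuhow* is /w/, which is a voiced consonant, so the plural suffix is -a, giving *etenuhowa*.

etenuhowa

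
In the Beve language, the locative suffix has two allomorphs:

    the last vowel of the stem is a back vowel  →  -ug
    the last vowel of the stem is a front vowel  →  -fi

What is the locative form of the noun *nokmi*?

*nokmi* — last vowel /i/ (a front vowel) → -fi → *nokmifi*.

nokmifi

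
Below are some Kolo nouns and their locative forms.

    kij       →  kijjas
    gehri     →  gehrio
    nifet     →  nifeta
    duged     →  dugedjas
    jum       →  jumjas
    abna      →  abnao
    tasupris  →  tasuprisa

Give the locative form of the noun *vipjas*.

vipjasa

Looking at the final sound of each stem: -a when the stem ends in a voiceless consonant (*nifet*, *tasupris*); -jas when the stem ends in a voiced consonant (*kij*, *duged*, *jum*); -o when the stem ends in a vowel (*gehri*, *abna*).
Since the final sound of *vipjas* is /s/ (a voiceless consonant), it takes -a, giving *vipjasa*.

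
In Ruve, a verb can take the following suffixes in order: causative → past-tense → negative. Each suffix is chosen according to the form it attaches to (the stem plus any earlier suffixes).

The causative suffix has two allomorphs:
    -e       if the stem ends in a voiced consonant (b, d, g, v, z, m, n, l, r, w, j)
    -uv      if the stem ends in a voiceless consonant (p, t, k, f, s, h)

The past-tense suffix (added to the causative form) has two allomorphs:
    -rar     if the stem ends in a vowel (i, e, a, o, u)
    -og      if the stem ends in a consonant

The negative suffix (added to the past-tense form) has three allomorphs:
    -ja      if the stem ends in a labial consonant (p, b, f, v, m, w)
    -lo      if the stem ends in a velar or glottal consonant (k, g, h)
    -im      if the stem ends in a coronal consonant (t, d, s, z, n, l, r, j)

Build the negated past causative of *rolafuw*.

*rolafuw*: final consonant = /w/, voiced → -e → *rolafuwe*.
The causative form *rolafuwe*: final sound = /e/, a vowel → -rar → *rolafuwerar*.
The final consonant of the past-tense form *rolafuwerar* is /r/, which is coronal, so the negative suffix is -im, giving *rolafuwerarim*.

rolafuwerarim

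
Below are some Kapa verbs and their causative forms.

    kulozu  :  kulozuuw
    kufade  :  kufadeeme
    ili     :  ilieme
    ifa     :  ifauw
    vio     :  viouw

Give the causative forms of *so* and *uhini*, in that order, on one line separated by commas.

The pattern is front/back vowel harmony: -eme when the last vowel of the stem is a front vowel (*kufade*, *ili*); -uw when the last vowel of the stem is a back vowel (*kulozu*, *ifa*, *vio*).
*so*: last vowel = /o/, a back vowel → -uw → *souw*.
Since the last vowel of *uhini* is /i/ (a front vowel), it takes -eme, giving *uhinieme*.

souw, uhinieme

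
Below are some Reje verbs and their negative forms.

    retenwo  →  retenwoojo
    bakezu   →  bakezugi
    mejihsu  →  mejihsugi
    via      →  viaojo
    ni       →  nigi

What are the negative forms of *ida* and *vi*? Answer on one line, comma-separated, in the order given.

idaojo, vigi

The pattern is height harmony: -gi when the last vowel of the stem is a high vowel (*bakezu*, *mejihsu*, *ni*); -ojo when the last vowel of the stem is a non-high vowel (*retenwo*, *via*).
The last vowel of *ida* is /a/, which is a non-high vowel, so the suffix is -ojo, giving *idaojo*.
Since the last vowel of *vi* is /i/ (a high vowel), it takes -gi, giving *vigi*.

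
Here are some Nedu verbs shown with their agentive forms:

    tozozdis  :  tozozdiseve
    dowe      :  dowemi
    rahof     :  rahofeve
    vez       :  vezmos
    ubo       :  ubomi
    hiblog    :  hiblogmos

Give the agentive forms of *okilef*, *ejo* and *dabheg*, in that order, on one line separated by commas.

okilefeve, ejomi, dabhegmos

The suffix is conditioned by the final sound: -eve when the stem ends in a voiceless consonant (*tozozdis*, *rahof*); -mos when the stem ends in a voiced consonant (*vez*, *hiblog*); -mi when the stem ends in a vowel (*dowe*, *ubo*).
*okilef* — final sound /f/ (a voiceless consonant) → -eve → *okilefeve*.
*ejo* — final sound /o/ (a vowel) → -mi → *ejomi*.
*dabheg* — final sound /g/ (a voiced consonant) → -mos → *dabhegmos*.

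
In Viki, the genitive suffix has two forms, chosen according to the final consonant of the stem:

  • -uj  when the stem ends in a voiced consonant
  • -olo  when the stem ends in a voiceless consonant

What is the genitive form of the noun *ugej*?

*ugej*: final consonant = /j/, voiced → -uj → *ugejuj*.

ugejuj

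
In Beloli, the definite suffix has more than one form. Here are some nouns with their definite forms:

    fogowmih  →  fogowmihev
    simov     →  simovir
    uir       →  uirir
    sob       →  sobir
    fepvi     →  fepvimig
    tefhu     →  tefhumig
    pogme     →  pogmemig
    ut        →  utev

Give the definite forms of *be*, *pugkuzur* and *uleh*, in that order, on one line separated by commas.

bemig, pugkuzurir, ulehev

The pattern is voicing of the final sound: -ev when the stem ends in a voiceless consonant (*fogowmih*, *ut*); -ir when the stem ends in a voiced consonant (*simov*, *uir*, *sob*); -mig when the stem ends in a vowel (*fepvi*, *tefhu*, *pogme*).
Since the final sound of *be* is /e/ (a vowel), it takes -mig, giving *bemig*.
*pugkuzur*: final sound = /r/, a voiced consonant → -ir → *pugkuzurir*.
The final sound of *uleh* is /h/, which is a voiceless consonant, so the suffix is -ev, giving *ulehev*.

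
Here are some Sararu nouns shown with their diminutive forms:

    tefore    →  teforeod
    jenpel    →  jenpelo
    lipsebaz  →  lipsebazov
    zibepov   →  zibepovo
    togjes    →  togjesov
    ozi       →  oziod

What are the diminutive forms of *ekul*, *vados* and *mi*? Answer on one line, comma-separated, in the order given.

Looking at the final sound of each stem: -ov when the stem ends in a sibilant (*lipsebaz*, *togjes*); -o when the stem ends in a non-sibilant consonant (*jenpel*, *zibepov*); -od when the stem ends in a vowel (*tefore*, *ozi*).
*ekul* — final sound /l/ (a non-sibilant consonant) → -o → *ekulo*.
*vados*: final sound = /s/, a sibilant → -ov → *vadosov*.
Since the final sound of *mi* is /i/ (a vowel), it takes -od, giving *miod*.

ekulo, vadosov, miod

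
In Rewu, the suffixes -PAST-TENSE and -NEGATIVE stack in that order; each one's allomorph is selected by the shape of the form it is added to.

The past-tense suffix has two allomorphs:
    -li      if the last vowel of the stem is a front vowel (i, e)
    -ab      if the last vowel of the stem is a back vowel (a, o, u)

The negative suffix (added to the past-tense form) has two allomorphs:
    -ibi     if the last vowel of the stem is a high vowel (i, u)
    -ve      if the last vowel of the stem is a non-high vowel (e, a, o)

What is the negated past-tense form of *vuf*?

*vuf* — last vowel /u/ (a back vowel) → -ab → *vufab*.
The last vowel of the past-tense form *vufab* is /a/, which is a non-high vowel, so the negative suffix is -ve, giving *vufabve*.

vufabve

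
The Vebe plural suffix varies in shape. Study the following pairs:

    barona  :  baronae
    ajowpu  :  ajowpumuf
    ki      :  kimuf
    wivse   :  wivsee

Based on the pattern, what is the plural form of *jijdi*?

jijdimuf

The pattern is height harmony: -muf when the last vowel of the stem is a high vowel (*ajowpu*, *ki*); -e when the last vowel of the stem is a non-high vowel (*barona*, *wivse*).
Since the last vowel of *jijdi* is /i/ (a high vowel), it takes -muf, giving *jijdimuf*.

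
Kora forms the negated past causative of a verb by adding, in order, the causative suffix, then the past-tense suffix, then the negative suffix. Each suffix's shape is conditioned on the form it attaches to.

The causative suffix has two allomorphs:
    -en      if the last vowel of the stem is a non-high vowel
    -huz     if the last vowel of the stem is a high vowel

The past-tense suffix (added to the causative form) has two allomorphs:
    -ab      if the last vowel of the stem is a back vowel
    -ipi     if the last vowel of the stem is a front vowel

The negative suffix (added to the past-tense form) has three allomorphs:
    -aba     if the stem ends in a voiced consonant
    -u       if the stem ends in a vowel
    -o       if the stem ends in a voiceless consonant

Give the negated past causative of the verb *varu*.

Since the last vowel of *varu* is /u/ (a high vowel), it takes -huz, giving *varuhuz*.
The last vowel of the causative form *varuhuz* is /u/, which is a back vowel, so the past-tense suffix is -ab, giving *varuhuzab*.
The past-tense form *varuhuzab*: final sound = /b/, a voiced consonant → -aba → *varuhuzababa*.

varuhuzababa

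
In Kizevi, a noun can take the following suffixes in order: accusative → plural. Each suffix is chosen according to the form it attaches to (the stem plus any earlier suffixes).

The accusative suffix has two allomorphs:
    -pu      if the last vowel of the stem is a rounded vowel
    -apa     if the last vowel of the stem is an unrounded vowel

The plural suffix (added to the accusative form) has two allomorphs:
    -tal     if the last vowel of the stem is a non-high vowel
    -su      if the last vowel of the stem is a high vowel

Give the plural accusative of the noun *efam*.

efamapatal

*efam*: last vowel = /a/, an unrounded vowel → -apa → *efamapa*.
The accusative form *efamapa* — last vowel /a/ (a non-high vowel) → -tal → *efamapatal*.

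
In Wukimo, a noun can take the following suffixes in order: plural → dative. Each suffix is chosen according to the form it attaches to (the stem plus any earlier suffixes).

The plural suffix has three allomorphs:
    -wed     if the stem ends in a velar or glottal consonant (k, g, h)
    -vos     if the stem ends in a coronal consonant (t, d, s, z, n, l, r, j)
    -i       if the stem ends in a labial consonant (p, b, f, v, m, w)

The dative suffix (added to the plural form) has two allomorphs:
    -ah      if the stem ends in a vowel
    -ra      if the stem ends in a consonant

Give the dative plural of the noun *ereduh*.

ereduhwedra

Since the final consonant of *ereduh* is /h/ (velar/glottal), it takes -wed, giving *ereduhwed*.
The plural form *ereduhwed*: final sound = /d/, a consonant → -ra → *ereduhwedra*.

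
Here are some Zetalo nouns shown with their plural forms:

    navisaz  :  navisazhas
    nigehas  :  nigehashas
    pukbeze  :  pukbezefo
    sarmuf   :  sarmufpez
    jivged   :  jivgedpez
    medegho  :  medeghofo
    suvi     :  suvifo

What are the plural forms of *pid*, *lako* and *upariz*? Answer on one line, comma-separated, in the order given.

Looking at the final sound of each stem: -has when the stem ends in a sibilant (*navisaz*, *nigehas*); -pez when the stem ends in a non-sibilant consonant (*sarmuf*, *jivged*); -fo when the stem ends in a vowel (*pukbeze*, *medegho*, *suvi*).
*pid*: final sound = /d/, a non-sibilant consonant → -pez → *pidpez*.
Since the final sound of *lako* is /o/ (a vowel), it takes -fo, giving *lakofo*.
*upariz*: final sound = /z/, a sibilant → -has → *uparizhas*.

pidpez, lakofo, uparizhas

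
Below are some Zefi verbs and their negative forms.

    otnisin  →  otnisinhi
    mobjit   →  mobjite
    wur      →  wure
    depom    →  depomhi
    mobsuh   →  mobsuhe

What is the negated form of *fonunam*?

Looking at the final consonant of each stem: -hi when the stem ends in a nasal (*otnisin*, *depom*); -e when the stem ends in a non-nasal consonant (*mobjit*, *wur*, *mobsuh*).
*fonunam* — final consonant /m/ (a nasal) → -hi → *fonunamhi*.

fonunamhi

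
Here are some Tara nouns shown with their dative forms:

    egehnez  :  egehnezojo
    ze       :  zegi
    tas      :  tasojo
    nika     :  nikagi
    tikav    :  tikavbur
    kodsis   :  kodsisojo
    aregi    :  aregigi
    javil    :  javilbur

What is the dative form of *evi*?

The pattern is sibilance of the final sound: -ojo when the stem ends in a sibilant (*egehnez*, *tas*, *kodsis*); -bur when the stem ends in a non-sibilant consonant (*tikav*, *javil*); -gi when the stem ends in a vowel (*ze*, *nika*, *aregi*).
*evi* — final sound /i/ (a vowel) → -gi → *evigi*.

evigi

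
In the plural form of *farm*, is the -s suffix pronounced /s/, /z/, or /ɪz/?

/z/

The stem *farm* ends in a voiced non-sibilant sound.
The plural suffix surfaces as /ɪz/ after sibilants, /s/ after other voiceless consonants, and /z/ after other voiced sounds.
So the plural -s on *farm* is pronounced /z/.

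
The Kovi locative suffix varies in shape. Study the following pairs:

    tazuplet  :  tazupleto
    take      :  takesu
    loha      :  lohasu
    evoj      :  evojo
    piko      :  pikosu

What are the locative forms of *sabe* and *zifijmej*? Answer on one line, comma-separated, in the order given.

The pattern is consonant vs. vowel: -o when the stem ends in a consonant (*tazuplet*, *evoj*); -su when the stem ends in a vowel (*take*, *loha*, *piko*).
*sabe*: final sound = /e/, a vowel → -su → *sabesu*.
*zifijmej* — final sound /j/ (a consonant) → -o → *zifijmejo*.

sabesu, zifijmejo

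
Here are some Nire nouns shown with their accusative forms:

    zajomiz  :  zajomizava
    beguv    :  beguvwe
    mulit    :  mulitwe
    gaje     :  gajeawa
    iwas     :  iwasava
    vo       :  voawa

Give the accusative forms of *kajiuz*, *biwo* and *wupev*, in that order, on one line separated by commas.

Looking at the final sound of each stem: -ava when the stem ends in a sibilant (*zajomiz*, *iwas*); -we when the stem ends in a non-sibilant consonant (*beguv*, *mulit*); -awa when the stem ends in a vowel (*gaje*, *vo*).
*kajiuz* — final sound /z/ (a sibilant) → -ava → *kajiuzava*.
Since the final sound of *biwo* is /o/ (a vowel), it takes -awa, giving *biwoawa*.
Since the final sound of *wupev* is /v/ (a non-sibilant consonant), it takes -we, giving *wupevwe*.

kajiuzava, biwoawa, wupevwe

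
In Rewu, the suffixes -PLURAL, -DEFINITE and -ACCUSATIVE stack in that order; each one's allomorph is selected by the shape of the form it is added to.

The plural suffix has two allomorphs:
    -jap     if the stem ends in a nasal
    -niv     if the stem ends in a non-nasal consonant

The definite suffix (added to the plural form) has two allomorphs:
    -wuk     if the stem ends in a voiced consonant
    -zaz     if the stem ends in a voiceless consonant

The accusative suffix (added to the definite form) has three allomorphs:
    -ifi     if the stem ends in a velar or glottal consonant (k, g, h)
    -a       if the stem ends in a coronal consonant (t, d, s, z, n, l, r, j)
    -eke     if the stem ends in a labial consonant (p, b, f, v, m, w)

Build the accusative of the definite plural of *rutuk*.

rutuknivwukifi

The final consonant of *rutuk* is /k/, which is non-nasal, so the plural suffix is -niv, giving *rutukniv*.
The plural form *rutukniv* — final consonant /v/ (voiced) → -wuk → *rutuknivwuk*.
The final consonant of the definite form *rutuknivwuk* is /k/, which is velar/glottal, so the accusative suffix is -ifi, giving *rutuknivwukifi*.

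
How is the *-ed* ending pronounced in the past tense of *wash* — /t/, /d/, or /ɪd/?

/t/

The stem *wash* ends in a voiceless consonant other than /t/.
The -ed suffix is realized as /ɪd/ after /t, d/; as /t/ after other voiceless consonants; and as /d/ after other voiced sounds.
So -ed on *wash* is pronounced /t/.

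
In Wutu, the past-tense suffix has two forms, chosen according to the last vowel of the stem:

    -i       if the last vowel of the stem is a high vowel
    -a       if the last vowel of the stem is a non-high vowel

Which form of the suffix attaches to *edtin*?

*edtin* — last vowel /i/ (a high vowel) → -i.

-i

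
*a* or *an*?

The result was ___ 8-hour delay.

The indefinite article is chosen by the initial *sound* of the following word, not its spelling.
The number *8* is spoken "eight", beginning with /eɪt/ — a vowel sound.
So the article is *an*: The result was an 8-hour delay.

an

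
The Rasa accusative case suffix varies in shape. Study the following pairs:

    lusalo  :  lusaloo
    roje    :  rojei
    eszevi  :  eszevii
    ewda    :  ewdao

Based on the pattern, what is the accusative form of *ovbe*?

ovbei

The pattern is front/back vowel harmony: -i when the last vowel of the stem is a front vowel (*roje*, *eszevi*); -o when the last vowel of the stem is a back vowel (*lusalo*, *ewda*).
Since the last vowel of *ovbe* is /e/ (a front vowel), it takes -i, giving *ovbei*.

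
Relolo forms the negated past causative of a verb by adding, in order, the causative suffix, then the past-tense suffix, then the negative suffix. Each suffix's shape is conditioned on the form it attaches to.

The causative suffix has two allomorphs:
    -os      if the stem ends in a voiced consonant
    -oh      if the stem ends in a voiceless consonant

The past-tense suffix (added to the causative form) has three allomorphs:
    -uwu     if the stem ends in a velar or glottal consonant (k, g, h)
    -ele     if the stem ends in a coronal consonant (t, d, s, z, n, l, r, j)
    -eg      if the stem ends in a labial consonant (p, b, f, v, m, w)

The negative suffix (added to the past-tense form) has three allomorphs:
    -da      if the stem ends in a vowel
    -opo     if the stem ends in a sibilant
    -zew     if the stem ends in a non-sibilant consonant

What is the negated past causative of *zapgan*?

zapganoseleda

*zapgan* — final consonant /n/ (voiced) → -os → *zapganos*.
The causative form *zapganos* — final consonant /s/ (coronal) → -ele → *zapganosele*.
The final sound of the past-tense form *zapganosele* is /e/, which is a vowel, so the negative suffix is -da, giving *zapganoseleda*.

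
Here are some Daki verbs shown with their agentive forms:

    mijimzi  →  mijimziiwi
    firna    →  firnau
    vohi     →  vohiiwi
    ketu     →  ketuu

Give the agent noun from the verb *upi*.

The alternation tracks the last vowel of the stem — -iwi when the last vowel of the stem is a front vowel (*mijimzi*, *vohi*); -u when the last vowel of the stem is a back vowel (*firna*, *ketu*).
*upi* — last vowel /i/ (a front vowel) → -iwi → *upiiwi*.

upiiwi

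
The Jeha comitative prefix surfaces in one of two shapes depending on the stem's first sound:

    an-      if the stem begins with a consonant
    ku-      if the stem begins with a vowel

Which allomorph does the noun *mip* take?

an-

*mip* — first sound /m/ (a consonant) → an-.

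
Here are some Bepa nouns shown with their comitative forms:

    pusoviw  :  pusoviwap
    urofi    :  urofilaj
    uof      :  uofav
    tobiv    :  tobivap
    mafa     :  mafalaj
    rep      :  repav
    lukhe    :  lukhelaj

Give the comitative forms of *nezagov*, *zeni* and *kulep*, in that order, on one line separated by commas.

Looking at the final sound of each stem: -av when the stem ends in a voiceless consonant (*uof*, *rep*); -ap when the stem ends in a voiced consonant (*pusoviw*, *tobiv*); -laj when the stem ends in a vowel (*urofi*, *mafa*, *lukhe*).
*nezagov* — final sound /v/ (a voiced consonant) → -ap → *nezagovap*.
*zeni*: final sound = /i/, a vowel → -laj → *zenilaj*.
The final sound of *kulep* is /p/, which is a voiceless consonant, so the suffix is -av, giving *kulepav*.

nezagovap, zenilaj, kulepav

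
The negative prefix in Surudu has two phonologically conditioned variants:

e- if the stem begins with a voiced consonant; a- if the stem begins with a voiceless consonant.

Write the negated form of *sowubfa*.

Since the first consonant of *sowubfa* is /s/ (voiceless), it takes a-, giving *asowubfa*.

asowubfa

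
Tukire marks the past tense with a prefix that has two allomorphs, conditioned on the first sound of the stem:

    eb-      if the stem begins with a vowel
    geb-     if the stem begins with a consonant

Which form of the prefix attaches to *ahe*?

eb-

*ahe* — first sound /a/ (a vowel) → eb-.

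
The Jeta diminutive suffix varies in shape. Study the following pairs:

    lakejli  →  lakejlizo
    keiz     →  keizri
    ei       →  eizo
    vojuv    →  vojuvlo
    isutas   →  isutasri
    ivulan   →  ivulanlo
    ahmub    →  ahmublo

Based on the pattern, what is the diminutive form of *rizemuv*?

rizemuvlo

The alternation tracks the final sound of the stem — -ri when the stem ends in a sibilant (*keiz*, *isutas*); -lo when the stem ends in a non-sibilant consonant (*vojuv*, *ivulan*, *ahmub*); -zo when the stem ends in a vowel (*lakejli*, *ei*).
*rizemuv*: final sound = /v/, a non-sibilant consonant → -lo → *rizemuvlo*.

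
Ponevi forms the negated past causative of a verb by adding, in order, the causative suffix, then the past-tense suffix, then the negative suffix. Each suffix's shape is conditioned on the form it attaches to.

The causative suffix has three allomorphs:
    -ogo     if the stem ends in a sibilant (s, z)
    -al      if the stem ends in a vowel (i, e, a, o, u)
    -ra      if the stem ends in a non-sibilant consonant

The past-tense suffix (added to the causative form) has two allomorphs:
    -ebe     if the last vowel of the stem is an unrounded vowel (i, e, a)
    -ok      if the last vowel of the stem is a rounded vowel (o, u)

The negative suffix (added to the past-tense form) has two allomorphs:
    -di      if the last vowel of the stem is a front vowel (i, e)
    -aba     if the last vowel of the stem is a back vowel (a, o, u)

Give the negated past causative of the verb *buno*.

The final sound of *buno* is /o/, which is a vowel, so the causative suffix is -al, giving *bunoal*.
The causative form *bunoal*: last vowel = /a/, an unrounded vowel → -ebe → *bunoalebe*.
The past-tense form *bunoalebe*: last vowel = /e/, a front vowel → -di → *bunoalebedi*.

bunoalebedi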